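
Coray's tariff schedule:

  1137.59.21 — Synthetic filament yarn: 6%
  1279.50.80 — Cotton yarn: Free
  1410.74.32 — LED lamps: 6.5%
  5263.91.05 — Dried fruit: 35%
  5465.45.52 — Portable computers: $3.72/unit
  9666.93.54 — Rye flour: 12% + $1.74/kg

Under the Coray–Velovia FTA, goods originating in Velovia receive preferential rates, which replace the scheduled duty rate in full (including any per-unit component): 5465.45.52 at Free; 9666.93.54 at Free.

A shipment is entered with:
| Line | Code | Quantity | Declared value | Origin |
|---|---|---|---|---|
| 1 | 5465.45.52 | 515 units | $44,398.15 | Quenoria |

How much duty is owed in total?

Line 1 (5465.45.52, Quenoria, 515 units, $44,398.15):
Base rate for 5465.45.52 is $3.72/unit.
5465.45.52 has an FTA preferential rate, but origin Quenoria is not Velovia; base rate stands.
Duty = 515 × $3.72 = $1,915.80.

$1,915.80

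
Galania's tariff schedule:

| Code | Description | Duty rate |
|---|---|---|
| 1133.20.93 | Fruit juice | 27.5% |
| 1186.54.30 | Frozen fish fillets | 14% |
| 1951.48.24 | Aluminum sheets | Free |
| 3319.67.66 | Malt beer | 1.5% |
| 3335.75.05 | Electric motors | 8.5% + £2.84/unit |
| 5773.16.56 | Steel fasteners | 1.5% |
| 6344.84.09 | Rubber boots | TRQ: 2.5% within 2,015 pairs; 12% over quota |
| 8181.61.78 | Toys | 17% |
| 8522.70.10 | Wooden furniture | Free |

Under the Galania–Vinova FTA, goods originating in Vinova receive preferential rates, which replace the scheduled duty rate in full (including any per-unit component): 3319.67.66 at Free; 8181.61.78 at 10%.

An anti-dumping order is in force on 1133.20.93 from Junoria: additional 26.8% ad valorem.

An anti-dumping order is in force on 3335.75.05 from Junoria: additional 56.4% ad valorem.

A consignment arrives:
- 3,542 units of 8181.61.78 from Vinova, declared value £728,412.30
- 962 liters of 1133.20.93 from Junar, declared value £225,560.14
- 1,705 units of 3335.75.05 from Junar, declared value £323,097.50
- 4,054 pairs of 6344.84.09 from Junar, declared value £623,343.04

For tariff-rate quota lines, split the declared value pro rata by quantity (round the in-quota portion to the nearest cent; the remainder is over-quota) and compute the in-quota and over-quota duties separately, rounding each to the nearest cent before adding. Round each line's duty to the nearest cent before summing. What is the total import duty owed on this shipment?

Line 1 (8181.61.78, Vinova, 3,542 units, £728,412.30):
Base rate for 8181.61.78 is 17%.
Origin Vinova qualifies under the Galania–Vinova agreement and 8181.61.78 is covered: preferential rate 10% applies instead.
Duty = £728,412.30 × 10% = £72,841.23.
Line 2 (1133.20.93, Junar, 962 liters, £225,560.14):
Base rate for 1133.20.93 is 27.5%.
The additional-duty order on 1133.20.93 targets Junoria, not Junar; it does not apply.
Duty = £225,560.14 × 27.5% = £62,029.04.
Line 3 (3335.75.05, Junar, 1,705 units, £323,097.50):
Base rate for 3335.75.05 is 8.5% + £2.84/unit.
The additional-duty order on 3335.75.05 targets Junoria, not Junar; it does not apply.
Duty = £323,097.50 × 8.5% + 1,705 × £2.84 = £32,305.49.
Line 4 (6344.84.09, Junar, 4,054 pairs, £623,343.04):
Code 6344.84.09 is under a tariff-rate quota (threshold 2,015 pairs). In-quota: 2,015 pairs at 2.5%; over-quota: 2,039 pairs at 12%.
Pro-rata value split: in-quota = £623,343.04 × 2,015/4,054 = £309,826.40; over-quota = £623,343.04 − £309,826.40 = £313,516.64.
In-quota duty = £309,826.40 × 2.5% = £7,745.66. Over-quota duty = £313,516.64 × 12% = £37,622.00.
Line duty = £7,745.66 + £37,622.00 = £45,367.66.
Total = £72,841.23 + £62,029.04 + £32,305.49 + £45,367.66 = £212,543.42.

£212,543.42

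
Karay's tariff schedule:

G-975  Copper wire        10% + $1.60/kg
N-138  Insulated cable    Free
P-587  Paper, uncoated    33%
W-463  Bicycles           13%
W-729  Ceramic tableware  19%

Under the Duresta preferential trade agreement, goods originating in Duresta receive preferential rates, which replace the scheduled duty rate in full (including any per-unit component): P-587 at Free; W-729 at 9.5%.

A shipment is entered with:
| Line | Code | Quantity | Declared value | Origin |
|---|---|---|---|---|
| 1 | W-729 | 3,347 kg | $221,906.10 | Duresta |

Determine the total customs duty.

$21,081.08

Line 1 (W-729, Duresta, 3,347 kg, $221,906.10):
Base rate for W-729 is 19%.
Origin Duresta qualifies under the Karay–Duresta agreement and W-729 is covered: preferential rate 9.5% applies instead.
Duty = $221,906.10 × 9.5% = $21,081.08.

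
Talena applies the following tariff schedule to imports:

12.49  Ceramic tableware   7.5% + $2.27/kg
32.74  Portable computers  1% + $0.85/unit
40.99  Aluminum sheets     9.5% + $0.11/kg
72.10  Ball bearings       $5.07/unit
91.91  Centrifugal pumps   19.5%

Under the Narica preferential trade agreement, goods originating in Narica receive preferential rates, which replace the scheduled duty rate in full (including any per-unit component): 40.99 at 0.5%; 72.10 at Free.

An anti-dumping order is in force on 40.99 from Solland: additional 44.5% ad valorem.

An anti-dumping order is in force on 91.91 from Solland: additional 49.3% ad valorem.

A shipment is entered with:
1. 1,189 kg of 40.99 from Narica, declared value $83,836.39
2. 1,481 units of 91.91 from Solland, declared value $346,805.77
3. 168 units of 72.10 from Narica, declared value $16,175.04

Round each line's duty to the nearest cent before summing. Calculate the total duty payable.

Line 1 (40.99, Narica, 1,189 kg, $83,836.39):
Base rate for 40.99 is 9.5% + $0.11/kg.
Origin Narica qualifies under the Talena–Narica agreement and 40.99 is covered: preferential rate 0.5% applies instead.
The additional-duty order on 40.99 targets Solland, not Narica; it does not apply.
Duty = $83,836.39 × 0.5% = $419.18.
Line 2 (91.91, Solland, 1,481 units, $346,805.77):
Base rate for 91.91 is 19.5%.
Additional duty on 91.91 from Solland: +49.3%. Applied ad valorem rate: 19.5% + 49.3% = 68.8%.
Duty = $346,805.77 × 68.8% = $238,602.37.
Line 3 (72.10, Narica, 168 units, $16,175.04):
Base rate for 72.10 is $5.07/unit.
Origin Narica qualifies under the Talena–Narica agreement and 72.10 is covered: preferential rate Free applies instead.
Duty = $16,175.04 × 0% = $0.00.
Total = $419.18 + $238,602.37 + $0.00 = $239,021.55.

$239,021.55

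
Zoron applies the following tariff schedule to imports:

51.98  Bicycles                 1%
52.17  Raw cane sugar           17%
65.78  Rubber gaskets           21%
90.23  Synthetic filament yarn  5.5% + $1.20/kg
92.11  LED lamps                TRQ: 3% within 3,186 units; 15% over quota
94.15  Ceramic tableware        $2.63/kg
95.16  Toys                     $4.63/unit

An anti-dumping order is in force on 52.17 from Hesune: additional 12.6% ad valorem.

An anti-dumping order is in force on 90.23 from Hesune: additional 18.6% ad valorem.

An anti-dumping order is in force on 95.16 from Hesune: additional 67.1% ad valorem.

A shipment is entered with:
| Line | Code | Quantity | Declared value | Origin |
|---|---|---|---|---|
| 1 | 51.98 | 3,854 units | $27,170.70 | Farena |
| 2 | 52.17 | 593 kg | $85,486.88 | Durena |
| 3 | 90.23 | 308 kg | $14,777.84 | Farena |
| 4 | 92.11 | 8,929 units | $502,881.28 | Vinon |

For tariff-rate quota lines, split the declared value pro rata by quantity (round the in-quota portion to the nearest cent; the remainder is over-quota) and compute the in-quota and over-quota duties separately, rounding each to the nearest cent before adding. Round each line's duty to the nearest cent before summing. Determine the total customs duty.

Line 1 (51.98, Farena, 3,854 units, $27,170.70):
Base rate for 51.98 is 1%.
Duty = $27,170.70 × 1% = $271.71.
Line 2 (52.17, Durena, 593 kg, $85,486.88):
Base rate for 52.17 is 17%.
The additional-duty order on 52.17 targets Hesune, not Durena; it does not apply.
Duty = $85,486.88 × 17% = $14,532.77.
Line 3 (90.23, Farena, 308 kg, $14,777.84):
Base rate for 90.23 is 5.5% + $1.20/kg.
The additional-duty order on 90.23 targets Hesune, not Farena; it does not apply.
Duty = $14,777.84 × 5.5% + 308 × $1.20 = $1,182.38.
Line 4 (92.11, Vinon, 8,929 units, $502,881.28):
Code 92.11 is under a tariff-rate quota (threshold 3,186 units). In-quota: 3,186 units at 3%; over-quota: 5,743 units at 15%.
Pro-rata value split: in-quota = $502,881.28 × 3,186/8,929 = $179,435.52; over-quota = $502,881.28 − $179,435.52 = $323,445.76.
In-quota duty = $179,435.52 × 3% = $5,383.07. Over-quota duty = $323,445.76 × 15% = $48,516.86.
Line duty = $5,383.07 + $48,516.86 = $53,899.93.
Total = $271.71 + $14,532.77 + $1,182.38 + $53,899.93 = $69,886.79.

$69,886.79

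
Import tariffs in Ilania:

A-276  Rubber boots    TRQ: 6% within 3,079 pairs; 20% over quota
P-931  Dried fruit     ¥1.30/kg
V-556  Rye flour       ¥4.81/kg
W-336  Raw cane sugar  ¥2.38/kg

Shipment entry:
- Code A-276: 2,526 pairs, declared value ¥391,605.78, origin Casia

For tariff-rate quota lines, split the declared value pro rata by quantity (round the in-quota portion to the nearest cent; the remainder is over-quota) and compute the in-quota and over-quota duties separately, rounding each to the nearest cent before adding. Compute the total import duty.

¥23,496.35

Line 1 (A-276, Casia, 2,526 pairs, ¥391,605.78):
Code A-276 is under a tariff-rate quota (threshold 3,079 pairs). Quantity 2,526 pairs is within the quota, so the in-quota rate 6% applies to the full value.
Duty = ¥391,605.78 × 6% = ¥23,496.35.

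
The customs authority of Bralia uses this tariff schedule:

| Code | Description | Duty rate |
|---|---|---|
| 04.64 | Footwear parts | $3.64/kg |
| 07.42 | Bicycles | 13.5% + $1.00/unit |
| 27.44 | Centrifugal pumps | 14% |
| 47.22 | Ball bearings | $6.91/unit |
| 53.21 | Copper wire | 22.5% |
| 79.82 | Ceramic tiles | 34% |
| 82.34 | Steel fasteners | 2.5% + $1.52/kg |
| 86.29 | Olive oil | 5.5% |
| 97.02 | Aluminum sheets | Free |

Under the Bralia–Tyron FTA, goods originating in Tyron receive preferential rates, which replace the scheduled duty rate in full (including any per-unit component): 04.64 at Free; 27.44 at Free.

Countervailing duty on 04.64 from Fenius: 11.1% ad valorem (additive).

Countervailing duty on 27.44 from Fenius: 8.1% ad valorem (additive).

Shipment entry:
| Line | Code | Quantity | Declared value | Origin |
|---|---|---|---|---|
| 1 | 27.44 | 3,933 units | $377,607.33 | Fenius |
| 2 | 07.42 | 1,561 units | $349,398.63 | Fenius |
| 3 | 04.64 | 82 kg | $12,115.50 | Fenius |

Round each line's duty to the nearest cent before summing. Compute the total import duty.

Line 1 (27.44, Fenius, 3,933 units, $377,607.33):
Base rate for 27.44 is 14%.
27.44 has an FTA preferential rate, but origin Fenius is not Tyron; base rate stands.
Additional duty on 27.44 from Fenius: +8.1%. Applied ad valorem rate: 14% + 8.1% = 22.1%.
Duty = $377,607.33 × 22.1% = $83,451.22.
Line 2 (07.42, Fenius, 1,561 units, $349,398.63):
Base rate for 07.42 is 13.5% + $1.00/unit.
Duty = $349,398.63 × 13.5% + 1,561 × $1.00 = $48,729.82.
Line 3 (04.64, Fenius, 82 kg, $12,115.50):
Base rate for 04.64 is $3.64/kg.
04.64 has an FTA preferential rate, but origin Fenius is not Tyron; base rate stands.
Additional duty on 04.64 from Fenius: +11.1% ad valorem. Applied ad valorem rate = 11.1%.
Duty = $12,115.50 × 11.1% + 82 × $3.64 = $1,643.30.
Total = $83,451.22 + $48,729.82 + $1,643.30 = $133,824.34.

$133,824.34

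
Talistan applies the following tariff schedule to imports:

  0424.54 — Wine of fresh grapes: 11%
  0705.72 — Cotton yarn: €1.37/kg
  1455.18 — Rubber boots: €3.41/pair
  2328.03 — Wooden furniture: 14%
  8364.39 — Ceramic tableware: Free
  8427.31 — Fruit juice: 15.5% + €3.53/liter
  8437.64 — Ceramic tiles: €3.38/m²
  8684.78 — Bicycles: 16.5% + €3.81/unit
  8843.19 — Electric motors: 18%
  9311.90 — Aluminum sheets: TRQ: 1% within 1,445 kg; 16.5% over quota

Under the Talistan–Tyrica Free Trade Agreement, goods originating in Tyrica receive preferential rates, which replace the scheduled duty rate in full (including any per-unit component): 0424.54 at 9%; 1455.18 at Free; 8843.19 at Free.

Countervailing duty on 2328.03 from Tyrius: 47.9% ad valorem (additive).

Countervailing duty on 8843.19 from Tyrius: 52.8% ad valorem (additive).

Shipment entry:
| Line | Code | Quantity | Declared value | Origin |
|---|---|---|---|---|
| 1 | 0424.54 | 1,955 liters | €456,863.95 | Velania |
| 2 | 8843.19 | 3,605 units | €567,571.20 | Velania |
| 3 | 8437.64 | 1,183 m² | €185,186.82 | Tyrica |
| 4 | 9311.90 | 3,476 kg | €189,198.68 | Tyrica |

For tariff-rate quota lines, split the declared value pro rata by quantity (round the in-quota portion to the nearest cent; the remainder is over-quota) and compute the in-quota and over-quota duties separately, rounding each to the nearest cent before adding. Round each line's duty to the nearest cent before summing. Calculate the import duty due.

Line 1 (0424.54, Velania, 1,955 liters, €456,863.95):
Base rate for 0424.54 is 11%.
0424.54 has an FTA preferential rate, but origin Velania is not Tyrica; base rate stands.
Duty = €456,863.95 × 11% = €50,255.03.
Line 2 (8843.19, Velania, 3,605 units, €567,571.20):
Base rate for 8843.19 is 18%.
8843.19 has an FTA preferential rate, but origin Velania is not Tyrica; base rate stands.
The additional-duty order on 8843.19 targets Tyrius, not Velania; it does not apply.
Duty = €567,571.20 × 18% = €102,162.82.
Line 3 (8437.64, Tyrica, 1,183 m², €185,186.82):
Base rate for 8437.64 is €3.38/m².
Origin Tyrica is the FTA partner but 8437.64 is not on the preference list; base rate stands.
Duty = 1,183 × €3.38 = €3,998.54.
Line 4 (9311.90, Tyrica, 3,476 kg, €189,198.68):
Code 9311.90 is under a tariff-rate quota (threshold 1,445 kg). In-quota: 1,445 kg at 1%; over-quota: 2,031 kg at 16.5%.
Pro-rata value split: in-quota = €189,198.68 × 1,445/3,476 = €78,651.35; over-quota = €189,198.68 − €78,651.35 = €110,547.33.
In-quota duty = €78,651.35 × 1% = €786.51. Over-quota duty = €110,547.33 × 16.5% = €18,240.31.
Line duty = €786.51 + €18,240.31 = €19,026.82.
Total = €50,255.03 + €102,162.82 + €3,998.54 + €19,026.82 = €175,443.21.

€175,443.21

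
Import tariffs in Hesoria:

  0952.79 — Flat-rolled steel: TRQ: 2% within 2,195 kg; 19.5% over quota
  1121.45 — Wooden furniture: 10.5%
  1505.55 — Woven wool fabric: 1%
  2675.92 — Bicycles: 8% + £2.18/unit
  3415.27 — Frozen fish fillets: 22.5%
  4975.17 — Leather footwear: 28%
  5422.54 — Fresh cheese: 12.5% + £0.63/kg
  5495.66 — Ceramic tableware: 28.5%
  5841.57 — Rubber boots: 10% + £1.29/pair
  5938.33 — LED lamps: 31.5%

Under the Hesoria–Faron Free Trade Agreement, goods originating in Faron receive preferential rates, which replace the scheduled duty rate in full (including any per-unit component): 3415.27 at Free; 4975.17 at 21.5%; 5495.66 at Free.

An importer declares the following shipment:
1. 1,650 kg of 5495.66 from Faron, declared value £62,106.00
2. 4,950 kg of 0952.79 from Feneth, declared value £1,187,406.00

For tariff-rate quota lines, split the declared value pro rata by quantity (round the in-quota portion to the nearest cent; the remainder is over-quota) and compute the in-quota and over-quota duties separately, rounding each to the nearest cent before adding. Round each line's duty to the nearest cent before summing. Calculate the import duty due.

Line 1 (5495.66, Faron, 1,650 kg, £62,106.00):
Base rate for 5495.66 is 28.5%.
Origin Faron qualifies under the Hesoria–Faron agreement and 5495.66 is covered: preferential rate Free applies instead.
Duty = £62,106.00 × 0% = £0.00.
Line 2 (0952.79, Feneth, 4,950 kg, £1,187,406.00):
Code 0952.79 is under a tariff-rate quota (threshold 2,195 kg). In-quota: 2,195 kg at 2%; over-quota: 2,755 kg at 19.5%.
Pro-rata value split: in-quota = £1,187,406.00 × 2,195/4,950 = £526,536.60; over-quota = £1,187,406.00 − £526,536.60 = £660,869.40.
In-quota duty = £526,536.60 × 2% = £10,530.73. Over-quota duty = £660,869.40 × 19.5% = £128,869.53.
Line duty = £10,530.73 + £128,869.53 = £139,400.26.
Total = £0.00 + £139,400.26 = £139,400.26.

£139,400.26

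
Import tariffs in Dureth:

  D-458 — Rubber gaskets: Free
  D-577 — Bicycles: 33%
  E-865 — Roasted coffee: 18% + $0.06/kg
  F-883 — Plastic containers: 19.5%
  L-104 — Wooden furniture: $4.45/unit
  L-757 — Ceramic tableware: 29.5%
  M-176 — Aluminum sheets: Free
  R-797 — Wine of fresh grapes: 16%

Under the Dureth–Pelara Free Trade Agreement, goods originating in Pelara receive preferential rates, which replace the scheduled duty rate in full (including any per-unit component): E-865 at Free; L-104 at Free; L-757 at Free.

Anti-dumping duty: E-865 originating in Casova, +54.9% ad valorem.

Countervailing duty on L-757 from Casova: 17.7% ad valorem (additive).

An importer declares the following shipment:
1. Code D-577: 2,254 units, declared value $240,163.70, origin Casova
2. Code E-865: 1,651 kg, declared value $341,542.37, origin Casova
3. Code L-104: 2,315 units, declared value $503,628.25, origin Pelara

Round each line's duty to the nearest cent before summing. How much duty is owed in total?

Line 1 (D-577, Casova, 2,254 units, $240,163.70):
Base rate for D-577 is 33%.
Duty = $240,163.70 × 33% = $79,254.02.
Line 2 (E-865, Casova, 1,651 kg, $341,542.37):
Base rate for E-865 is 18% + $0.06/kg.
E-865 has an FTA preferential rate, but origin Casova is not Pelara; base rate stands.
Additional duty on E-865 from Casova: +54.9%. Applied ad valorem rate: 18% + 54.9% = 72.9%.
Duty = $341,542.37 × 72.9% + 1,651 × $0.06 = $249,083.45.
Line 3 (L-104, Pelara, 2,315 units, $503,628.25):
Base rate for L-104 is $4.45/unit.
Origin Pelara qualifies under the Dureth–Pelara agreement and L-104 is covered: preferential rate Free applies instead.
Duty = $503,628.25 × 0% = $0.00.
Total = $79,254.02 + $249,083.45 + $0.00 = $328,337.47.

$328,337.47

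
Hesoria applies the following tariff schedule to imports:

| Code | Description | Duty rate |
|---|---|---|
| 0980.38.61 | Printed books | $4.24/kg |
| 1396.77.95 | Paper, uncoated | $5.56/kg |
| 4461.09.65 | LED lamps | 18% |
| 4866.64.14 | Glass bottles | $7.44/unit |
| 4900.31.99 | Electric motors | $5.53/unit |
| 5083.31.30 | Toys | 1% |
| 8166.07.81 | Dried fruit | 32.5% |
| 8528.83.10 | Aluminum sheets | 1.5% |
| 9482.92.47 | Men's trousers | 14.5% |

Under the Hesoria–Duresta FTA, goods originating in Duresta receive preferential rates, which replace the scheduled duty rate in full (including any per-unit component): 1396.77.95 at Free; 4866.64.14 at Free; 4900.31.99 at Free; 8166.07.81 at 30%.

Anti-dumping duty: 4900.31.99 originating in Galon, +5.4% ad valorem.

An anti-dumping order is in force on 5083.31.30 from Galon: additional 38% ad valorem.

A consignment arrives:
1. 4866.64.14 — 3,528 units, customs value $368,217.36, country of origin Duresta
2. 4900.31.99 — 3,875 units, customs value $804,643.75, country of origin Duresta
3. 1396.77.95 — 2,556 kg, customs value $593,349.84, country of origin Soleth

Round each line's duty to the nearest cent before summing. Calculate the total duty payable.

$14,211.36

Line 1 (4866.64.14, Duresta, 3,528 units, $368,217.36):
Base rate for 4866.64.14 is $7.44/unit.
Origin Duresta qualifies under the Hesoria–Duresta agreement and 4866.64.14 is covered: preferential rate Free applies instead.
Duty = $368,217.36 × 0% = $0.00.
Line 2 (4900.31.99, Duresta, 3,875 units, $804,643.75):
Base rate for 4900.31.99 is $5.53/unit.
Origin Duresta qualifies under the Hesoria–Duresta agreement and 4900.31.99 is covered: preferential rate Free applies instead.
The additional-duty order on 4900.31.99 targets Galon, not Duresta; it does not apply.
Duty = $804,643.75 × 0% = $0.00.
Line 3 (1396.77.95, Soleth, 2,556 kg, $593,349.84):
Base rate for 1396.77.95 is $5.56/kg.
1396.77.95 has an FTA preferential rate, but origin Soleth is not Duresta; base rate stands.
Duty = 2,556 × $5.56 = $14,211.36.
Total = $0.00 + $0.00 + $14,211.36 = $14,211.36.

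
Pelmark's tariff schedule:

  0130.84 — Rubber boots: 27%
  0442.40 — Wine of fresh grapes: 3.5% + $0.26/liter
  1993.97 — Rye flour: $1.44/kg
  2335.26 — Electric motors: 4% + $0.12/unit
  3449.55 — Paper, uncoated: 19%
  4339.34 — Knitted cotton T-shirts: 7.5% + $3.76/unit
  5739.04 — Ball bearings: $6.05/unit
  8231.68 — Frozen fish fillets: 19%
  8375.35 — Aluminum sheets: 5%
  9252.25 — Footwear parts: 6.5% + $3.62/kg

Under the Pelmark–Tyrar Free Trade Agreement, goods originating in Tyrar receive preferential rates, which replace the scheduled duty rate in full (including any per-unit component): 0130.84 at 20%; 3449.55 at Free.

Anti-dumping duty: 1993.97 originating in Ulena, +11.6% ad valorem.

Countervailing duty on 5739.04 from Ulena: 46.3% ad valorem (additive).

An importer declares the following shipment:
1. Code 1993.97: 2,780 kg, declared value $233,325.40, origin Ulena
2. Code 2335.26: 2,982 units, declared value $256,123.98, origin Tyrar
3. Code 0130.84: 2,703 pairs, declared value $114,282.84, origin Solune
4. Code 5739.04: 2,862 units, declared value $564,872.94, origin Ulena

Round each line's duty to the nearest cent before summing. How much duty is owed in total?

Line 1 (1993.97, Ulena, 2,780 kg, $233,325.40):
Base rate for 1993.97 is $1.44/kg.
Additional duty on 1993.97 from Ulena: +11.6% ad valorem. Applied ad valorem rate = 11.6%.
Duty = $233,325.40 × 11.6% + 2,780 × $1.44 = $31,068.95.
Line 2 (2335.26, Tyrar, 2,982 units, $256,123.98):
Base rate for 2335.26 is 4% + $0.12/unit.
Origin Tyrar is the FTA partner but 2335.26 is not on the preference list; base rate stands.
Duty = $256,123.98 × 4% + 2,982 × $0.12 = $10,602.80.
Line 3 (0130.84, Solune, 2,703 pairs, $114,282.84):
Base rate for 0130.84 is 27%.
0130.84 has an FTA preferential rate, but origin Solune is not Tyrar; base rate stands.
Duty = $114,282.84 × 27% = $30,856.37.
Line 4 (5739.04, Ulena, 2,862 units, $564,872.94):
Base rate for 5739.04 is $6.05/unit.
Additional duty on 5739.04 from Ulena: +46.3% ad valorem. Applied ad valorem rate = 46.3%.
Duty = $564,872.94 × 46.3% + 2,862 × $6.05 = $278,851.27.
Total = $31,068.95 + $10,602.80 + $30,856.37 + $278,851.27 = $351,379.39.

$351,379.39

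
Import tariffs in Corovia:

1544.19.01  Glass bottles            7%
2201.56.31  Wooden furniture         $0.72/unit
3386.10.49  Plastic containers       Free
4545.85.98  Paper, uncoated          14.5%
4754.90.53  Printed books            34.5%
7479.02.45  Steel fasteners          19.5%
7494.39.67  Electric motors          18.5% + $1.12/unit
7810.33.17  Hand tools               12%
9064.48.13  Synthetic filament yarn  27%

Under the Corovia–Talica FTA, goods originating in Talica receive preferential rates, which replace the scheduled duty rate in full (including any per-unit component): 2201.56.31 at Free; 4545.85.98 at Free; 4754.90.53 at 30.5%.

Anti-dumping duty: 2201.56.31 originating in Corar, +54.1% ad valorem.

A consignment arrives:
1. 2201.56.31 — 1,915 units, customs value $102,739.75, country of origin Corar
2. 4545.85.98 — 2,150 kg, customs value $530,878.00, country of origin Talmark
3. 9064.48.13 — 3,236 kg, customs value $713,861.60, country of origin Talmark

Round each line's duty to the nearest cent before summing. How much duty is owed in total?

$326,680.94

Line 1 (2201.56.31, Corar, 1,915 units, $102,739.75):
Base rate for 2201.56.31 is $0.72/unit.
2201.56.31 has an FTA preferential rate, but origin Corar is not Talica; base rate stands.
Additional duty on 2201.56.31 from Corar: +54.1% ad valorem. Applied ad valorem rate = 54.1%.
Duty = $102,739.75 × 54.1% + 1,915 × $0.72 = $56,961.00.
Line 2 (4545.85.98, Talmark, 2,150 kg, $530,878.00):
Base rate for 4545.85.98 is 14.5%.
4545.85.98 has an FTA preferential rate, but origin Talmark is not Talica; base rate stands.
Duty = $530,878.00 × 14.5% = $76,977.31.
Line 3 (9064.48.13, Talmark, 3,236 kg, $713,861.60):
Base rate for 9064.48.13 is 27%.
Duty = $713,861.60 × 27% = $192,742.63.
Total = $56,961.00 + $76,977.31 + $192,742.63 = $326,680.94.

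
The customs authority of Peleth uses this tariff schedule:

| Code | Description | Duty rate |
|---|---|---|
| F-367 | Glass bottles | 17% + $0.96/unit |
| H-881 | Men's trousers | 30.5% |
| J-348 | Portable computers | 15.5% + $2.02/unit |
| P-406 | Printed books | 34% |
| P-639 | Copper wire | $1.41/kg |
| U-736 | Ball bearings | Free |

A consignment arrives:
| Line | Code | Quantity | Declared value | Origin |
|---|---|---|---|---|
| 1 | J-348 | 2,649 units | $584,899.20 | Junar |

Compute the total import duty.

$96,010.36

Line 1 (J-348, Junar, 2,649 units, $584,899.20):
Base rate for J-348 is 15.5% + $2.02/unit.
Duty = $584,899.20 × 15.5% + 2,649 × $2.02 = $96,010.36.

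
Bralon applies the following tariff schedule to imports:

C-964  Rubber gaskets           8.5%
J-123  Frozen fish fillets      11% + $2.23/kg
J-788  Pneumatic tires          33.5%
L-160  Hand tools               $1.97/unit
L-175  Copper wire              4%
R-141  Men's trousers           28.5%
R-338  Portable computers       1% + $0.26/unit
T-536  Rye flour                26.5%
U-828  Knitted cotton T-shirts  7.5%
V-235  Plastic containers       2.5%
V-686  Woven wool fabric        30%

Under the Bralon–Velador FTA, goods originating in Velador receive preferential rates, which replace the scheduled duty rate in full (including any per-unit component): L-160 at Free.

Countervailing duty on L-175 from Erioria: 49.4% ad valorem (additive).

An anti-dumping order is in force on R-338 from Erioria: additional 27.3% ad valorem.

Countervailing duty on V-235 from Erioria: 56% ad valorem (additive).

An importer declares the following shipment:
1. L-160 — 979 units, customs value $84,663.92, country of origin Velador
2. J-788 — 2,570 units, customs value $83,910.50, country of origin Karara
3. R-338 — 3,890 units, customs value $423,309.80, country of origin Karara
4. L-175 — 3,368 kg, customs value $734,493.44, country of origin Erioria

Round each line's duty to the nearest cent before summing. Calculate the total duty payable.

Line 1 (L-160, Velador, 979 units, $84,663.92):
Base rate for L-160 is $1.97/unit.
Origin Velador qualifies under the Bralon–Velador agreement and L-160 is covered: preferential rate Free applies instead.
Duty = $84,663.92 × 0% = $0.00.
Line 2 (J-788, Karara, 2,570 units, $83,910.50):
Base rate for J-788 is 33.5%.
Duty = $83,910.50 × 33.5% = $28,110.02.
Line 3 (R-338, Karara, 3,890 units, $423,309.80):
Base rate for R-338 is 1% + $0.26/unit.
The additional-duty order on R-338 targets Erioria, not Karara; it does not apply.
Duty = $423,309.80 × 1% + 3,890 × $0.26 = $5,244.50.
Line 4 (L-175, Erioria, 3,368 kg, $734,493.44):
Base rate for L-175 is 4%.
Additional duty on L-175 from Erioria: +49.4%. Applied ad valorem rate: 4% + 49.4% = 53.4%.
Duty = $734,493.44 × 53.4% = $392,219.50.
Total = $0.00 + $28,110.02 + $5,244.50 + $392,219.50 = $425,574.02.

$425,574.02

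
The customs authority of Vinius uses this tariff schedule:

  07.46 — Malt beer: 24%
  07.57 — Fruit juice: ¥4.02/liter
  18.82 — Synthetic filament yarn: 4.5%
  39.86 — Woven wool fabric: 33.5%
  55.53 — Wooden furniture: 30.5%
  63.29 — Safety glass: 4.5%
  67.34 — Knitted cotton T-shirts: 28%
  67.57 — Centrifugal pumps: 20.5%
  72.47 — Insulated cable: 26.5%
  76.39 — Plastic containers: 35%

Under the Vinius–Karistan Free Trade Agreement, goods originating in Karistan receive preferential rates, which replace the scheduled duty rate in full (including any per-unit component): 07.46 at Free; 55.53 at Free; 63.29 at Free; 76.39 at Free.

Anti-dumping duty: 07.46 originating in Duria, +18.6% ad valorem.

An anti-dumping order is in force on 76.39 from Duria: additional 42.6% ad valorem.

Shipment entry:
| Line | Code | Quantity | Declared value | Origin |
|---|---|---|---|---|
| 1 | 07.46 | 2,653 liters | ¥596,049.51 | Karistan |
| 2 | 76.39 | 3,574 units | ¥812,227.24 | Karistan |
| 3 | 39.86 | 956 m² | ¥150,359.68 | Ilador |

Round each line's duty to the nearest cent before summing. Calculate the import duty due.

¥50,370.49

Line 1 (07.46, Karistan, 2,653 liters, ¥596,049.51):
Base rate for 07.46 is 24%.
Origin Karistan qualifies under the Vinius–Karistan agreement and 07.46 is covered: preferential rate Free applies instead.
The additional-duty order on 07.46 targets Duria, not Karistan; it does not apply.
Duty = ¥596,049.51 × 0% = ¥0.00.
Line 2 (76.39, Karistan, 3,574 units, ¥812,227.24):
Base rate for 76.39 is 35%.
Origin Karistan qualifies under the Vinius–Karistan agreement and 76.39 is covered: preferential rate Free applies instead.
The additional-duty order on 76.39 targets Duria, not Karistan; it does not apply.
Duty = ¥812,227.24 × 0% = ¥0.00.
Line 3 (39.86, Ilador, 956 m², ¥150,359.68):
Base rate for 39.86 is 33.5%.
Duty = ¥150,359.68 × 33.5% = ¥50,370.49.
Total = ¥0.00 + ¥0.00 + ¥50,370.49 = ¥50,370.49.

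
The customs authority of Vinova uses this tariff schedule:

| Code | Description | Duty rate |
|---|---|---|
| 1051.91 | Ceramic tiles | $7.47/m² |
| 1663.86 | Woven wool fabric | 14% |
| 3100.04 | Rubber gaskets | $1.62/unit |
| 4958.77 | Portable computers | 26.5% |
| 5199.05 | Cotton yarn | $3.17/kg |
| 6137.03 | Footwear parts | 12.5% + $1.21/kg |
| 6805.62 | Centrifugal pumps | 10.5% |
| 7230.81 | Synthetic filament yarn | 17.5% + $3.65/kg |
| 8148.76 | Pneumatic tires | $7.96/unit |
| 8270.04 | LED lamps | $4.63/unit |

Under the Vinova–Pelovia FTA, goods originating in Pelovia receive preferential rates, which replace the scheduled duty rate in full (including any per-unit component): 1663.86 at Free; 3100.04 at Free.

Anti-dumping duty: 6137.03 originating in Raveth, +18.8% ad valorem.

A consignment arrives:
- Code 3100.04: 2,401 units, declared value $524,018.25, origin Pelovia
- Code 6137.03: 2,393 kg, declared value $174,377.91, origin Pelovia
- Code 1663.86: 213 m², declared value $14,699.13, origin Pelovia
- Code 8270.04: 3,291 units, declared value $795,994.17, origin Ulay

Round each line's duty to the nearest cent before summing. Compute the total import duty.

Line 1 (3100.04, Pelovia, 2,401 units, $524,018.25):
Base rate for 3100.04 is $1.62/unit.
Origin Pelovia qualifies under the Vinova–Pelovia agreement and 3100.04 is covered: preferential rate Free applies instead.
Duty = $524,018.25 × 0% = $0.00.
Line 2 (6137.03, Pelovia, 2,393 kg, $174,377.91):
Base rate for 6137.03 is 12.5% + $1.21/kg.
Origin Pelovia is the FTA partner but 6137.03 is not on the preference list; base rate stands.
The additional-duty order on 6137.03 targets Raveth, not Pelovia; it does not apply.
Duty = $174,377.91 × 12.5% + 2,393 × $1.21 = $24,692.77.
Line 3 (1663.86, Pelovia, 213 m², $14,699.13):
Base rate for 1663.86 is 14%.
Origin Pelovia qualifies under the Vinova–Pelovia agreement and 1663.86 is covered: preferential rate Free applies instead.
Duty = $14,699.13 × 0% = $0.00.
Line 4 (8270.04, Ulay, 3,291 units, $795,994.17):
Base rate for 8270.04 is $4.63/unit.
Duty = 3,291 × $4.63 = $15,237.33.
Total = $0.00 + $24,692.77 + $0.00 + $15,237.33 = $39,930.10.

$39,930.10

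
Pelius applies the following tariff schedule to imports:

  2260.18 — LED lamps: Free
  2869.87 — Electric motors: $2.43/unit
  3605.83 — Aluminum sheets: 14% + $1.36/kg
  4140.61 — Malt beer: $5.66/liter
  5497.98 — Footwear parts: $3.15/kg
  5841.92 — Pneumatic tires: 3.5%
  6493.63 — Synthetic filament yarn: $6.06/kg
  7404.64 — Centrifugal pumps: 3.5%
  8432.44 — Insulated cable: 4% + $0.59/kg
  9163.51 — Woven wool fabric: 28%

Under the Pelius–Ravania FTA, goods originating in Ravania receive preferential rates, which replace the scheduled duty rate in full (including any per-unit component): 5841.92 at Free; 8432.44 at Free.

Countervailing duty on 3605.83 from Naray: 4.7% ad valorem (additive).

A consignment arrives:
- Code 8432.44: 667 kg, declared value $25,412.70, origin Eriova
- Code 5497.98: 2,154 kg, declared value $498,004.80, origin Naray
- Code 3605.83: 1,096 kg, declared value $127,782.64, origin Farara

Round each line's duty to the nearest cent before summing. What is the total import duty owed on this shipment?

Line 1 (8432.44, Eriova, 667 kg, $25,412.70):
Base rate for 8432.44 is 4% + $0.59/kg.
8432.44 has an FTA preferential rate, but origin Eriova is not Ravania; base rate stands.
Duty = $25,412.70 × 4% + 667 × $0.59 = $1,410.04.
Line 2 (5497.98, Naray, 2,154 kg, $498,004.80):
Base rate for 5497.98 is $3.15/kg.
Duty = 2,154 × $3.15 = $6,785.10.
Line 3 (3605.83, Farara, 1,096 kg, $127,782.64):
Base rate for 3605.83 is 14% + $1.36/kg.
The additional-duty order on 3605.83 targets Naray, not Farara; it does not apply.
Duty = $127,782.64 × 14% + 1,096 × $1.36 = $19,380.13.
Total = $1,410.04 + $6,785.10 + $19,380.13 = $27,575.27.

$27,575.27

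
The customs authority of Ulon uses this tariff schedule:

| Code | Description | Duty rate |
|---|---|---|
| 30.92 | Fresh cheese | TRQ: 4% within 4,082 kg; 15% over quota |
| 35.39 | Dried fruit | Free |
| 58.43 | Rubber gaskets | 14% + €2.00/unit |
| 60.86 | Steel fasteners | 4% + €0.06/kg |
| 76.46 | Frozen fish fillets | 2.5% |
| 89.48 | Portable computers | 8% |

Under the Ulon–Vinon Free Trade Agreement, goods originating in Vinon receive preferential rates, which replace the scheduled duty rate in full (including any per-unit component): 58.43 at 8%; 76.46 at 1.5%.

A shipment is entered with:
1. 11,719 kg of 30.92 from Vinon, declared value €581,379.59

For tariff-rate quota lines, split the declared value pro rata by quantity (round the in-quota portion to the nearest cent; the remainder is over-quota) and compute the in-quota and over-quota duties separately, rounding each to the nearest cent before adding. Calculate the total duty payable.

Line 1 (30.92, Vinon, 11,719 kg, €581,379.59):
Code 30.92 is under a tariff-rate quota (threshold 4,082 kg). In-quota: 4,082 kg at 4%; over-quota: 7,637 kg at 15%.
Pro-rata value split: in-quota = €581,379.59 × 4,082/11,719 = €202,508.02; over-quota = €581,379.59 − €202,508.02 = €378,871.57.
In-quota duty = €202,508.02 × 4% = €8,100.32. Over-quota duty = €378,871.57 × 15% = €56,830.74.
Line duty = €8,100.32 + €56,830.74 = €64,931.06.

€64,931.06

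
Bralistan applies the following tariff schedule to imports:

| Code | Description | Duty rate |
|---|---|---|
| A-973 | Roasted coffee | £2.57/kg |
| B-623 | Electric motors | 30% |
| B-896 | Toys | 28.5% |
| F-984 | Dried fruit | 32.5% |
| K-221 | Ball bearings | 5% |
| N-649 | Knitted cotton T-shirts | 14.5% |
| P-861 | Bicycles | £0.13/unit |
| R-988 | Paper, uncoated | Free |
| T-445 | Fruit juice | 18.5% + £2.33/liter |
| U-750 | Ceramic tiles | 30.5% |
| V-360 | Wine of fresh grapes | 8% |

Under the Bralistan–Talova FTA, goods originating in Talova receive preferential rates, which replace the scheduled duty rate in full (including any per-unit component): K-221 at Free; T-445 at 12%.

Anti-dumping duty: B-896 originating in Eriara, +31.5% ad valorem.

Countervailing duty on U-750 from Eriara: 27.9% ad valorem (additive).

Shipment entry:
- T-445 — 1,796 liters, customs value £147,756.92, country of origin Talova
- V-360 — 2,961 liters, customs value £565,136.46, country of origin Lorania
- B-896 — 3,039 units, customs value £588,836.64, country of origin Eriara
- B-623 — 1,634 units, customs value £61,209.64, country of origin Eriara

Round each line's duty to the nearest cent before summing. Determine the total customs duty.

Line 1 (T-445, Talova, 1,796 liters, £147,756.92):
Base rate for T-445 is 18.5% + £2.33/liter.
Origin Talova qualifies under the Bralistan–Talova agreement and T-445 is covered: preferential rate 12% applies instead.
Duty = £147,756.92 × 12% = £17,730.83.
Line 2 (V-360, Lorania, 2,961 liters, £565,136.46):
Base rate for V-360 is 8%.
Duty = £565,136.46 × 8% = £45,210.92.
Line 3 (B-896, Eriara, 3,039 units, £588,836.64):
Base rate for B-896 is 28.5%.
Additional duty on B-896 from Eriara: +31.5%. Applied ad valorem rate: 28.5% + 31.5% = 60%.
Duty = £588,836.64 × 60% = £353,301.98.
Line 4 (B-623, Eriara, 1,634 units, £61,209.64):
Base rate for B-623 is 30%.
Duty = £61,209.64 × 30% = £18,362.89.
Total = £17,730.83 + £45,210.92 + £353,301.98 + £18,362.89 = £434,606.62.

£434,606.62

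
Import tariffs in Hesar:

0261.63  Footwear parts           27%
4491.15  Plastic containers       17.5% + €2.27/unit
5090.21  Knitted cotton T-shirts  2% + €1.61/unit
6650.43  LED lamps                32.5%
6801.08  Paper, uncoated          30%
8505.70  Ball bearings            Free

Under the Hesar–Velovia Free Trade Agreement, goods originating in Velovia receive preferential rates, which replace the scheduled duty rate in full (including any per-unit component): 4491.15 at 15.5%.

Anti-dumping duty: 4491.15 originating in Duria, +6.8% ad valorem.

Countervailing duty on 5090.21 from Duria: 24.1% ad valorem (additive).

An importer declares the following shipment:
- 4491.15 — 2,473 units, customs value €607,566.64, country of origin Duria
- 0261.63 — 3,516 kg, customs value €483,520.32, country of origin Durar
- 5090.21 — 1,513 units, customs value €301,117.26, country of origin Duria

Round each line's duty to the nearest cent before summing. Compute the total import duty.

Line 1 (4491.15, Duria, 2,473 units, €607,566.64):
Base rate for 4491.15 is 17.5% + €2.27/unit.
4491.15 has an FTA preferential rate, but origin Duria is not Velovia; base rate stands.
Additional duty on 4491.15 from Duria: +6.8%. Applied ad valorem rate: 17.5% + 6.8% = 24.3%.
Duty = €607,566.64 × 24.3% + 2,473 × €2.27 = €153,252.40.
Line 2 (0261.63, Durar, 3,516 kg, €483,520.32):
Base rate for 0261.63 is 27%.
Duty = €483,520.32 × 27% = €130,550.49.
Line 3 (5090.21, Duria, 1,513 units, €301,117.26):
Base rate for 5090.21 is 2% + €1.61/unit.
Additional duty on 5090.21 from Duria: +24.1%. Applied ad valorem rate: 2% + 24.1% = 26.1%.
Duty = €301,117.26 × 26.1% + 1,513 × €1.61 = €81,027.53.
Total = €153,252.40 + €130,550.49 + €81,027.53 = €364,830.42.

€364,830.42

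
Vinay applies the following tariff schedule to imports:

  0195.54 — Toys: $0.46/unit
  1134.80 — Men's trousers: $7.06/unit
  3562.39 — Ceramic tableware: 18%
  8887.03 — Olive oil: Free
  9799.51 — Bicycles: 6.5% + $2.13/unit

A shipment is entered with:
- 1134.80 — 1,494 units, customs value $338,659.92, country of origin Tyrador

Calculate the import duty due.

Line 1 (1134.80, Tyrador, 1,494 units, $338,659.92):
Base rate for 1134.80 is $7.06/unit.
Duty = 1,494 × $7.06 = $10,547.64.

$10,547.64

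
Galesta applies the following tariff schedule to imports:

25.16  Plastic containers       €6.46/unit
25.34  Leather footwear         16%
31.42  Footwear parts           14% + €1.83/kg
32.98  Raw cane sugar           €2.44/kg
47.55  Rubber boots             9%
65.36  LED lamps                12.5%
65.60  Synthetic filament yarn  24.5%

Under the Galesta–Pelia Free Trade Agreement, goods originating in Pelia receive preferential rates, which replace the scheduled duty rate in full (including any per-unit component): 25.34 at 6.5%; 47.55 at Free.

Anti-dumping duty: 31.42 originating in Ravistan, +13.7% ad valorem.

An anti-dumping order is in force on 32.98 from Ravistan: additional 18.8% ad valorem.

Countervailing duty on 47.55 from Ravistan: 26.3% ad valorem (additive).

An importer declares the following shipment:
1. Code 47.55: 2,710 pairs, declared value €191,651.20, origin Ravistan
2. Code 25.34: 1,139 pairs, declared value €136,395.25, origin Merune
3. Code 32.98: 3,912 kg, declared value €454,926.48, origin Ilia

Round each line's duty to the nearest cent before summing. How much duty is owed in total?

€99,021.39

Line 1 (47.55, Ravistan, 2,710 pairs, €191,651.20):
Base rate for 47.55 is 9%.
47.55 has an FTA preferential rate, but origin Ravistan is not Pelia; base rate stands.
Additional duty on 47.55 from Ravistan: +26.3%. Applied ad valorem rate: 9% + 26.3% = 35.3%.
Duty = €191,651.20 × 35.3% = €67,652.87.
Line 2 (25.34, Merune, 1,139 pairs, €136,395.25):
Base rate for 25.34 is 16%.
25.34 has an FTA preferential rate, but origin Merune is not Pelia; base rate stands.
Duty = €136,395.25 × 16% = €21,823.24.
Line 3 (32.98, Ilia, 3,912 kg, €454,926.48):
Base rate for 32.98 is €2.44/kg.
The additional-duty order on 32.98 targets Ravistan, not Ilia; it does not apply.
Duty = 3,912 × €2.44 = €9,545.28.
Total = €67,652.87 + €21,823.24 + €9,545.28 = €99,021.39.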